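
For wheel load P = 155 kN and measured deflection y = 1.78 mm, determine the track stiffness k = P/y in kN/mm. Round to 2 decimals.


Track stiffness k = P / y
k = 155 / 1.78
k = 87.08 kN/mm

87.08


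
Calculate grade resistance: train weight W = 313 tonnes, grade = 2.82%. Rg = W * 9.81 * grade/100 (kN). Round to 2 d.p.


Rg = W * 9.81 * grade / 100
Rg = 313 * 9.81 * 2.82 / 100
Rg = 3070.53 * 0.0282
Rg = 86.59 kN

86.59


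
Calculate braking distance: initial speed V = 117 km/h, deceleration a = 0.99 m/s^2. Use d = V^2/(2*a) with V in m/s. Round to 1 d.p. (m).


Convert speed: V = 117 / 3.6 = 32.5 m/s
V^2 = 1056.25
d = 1056.25 / (2 * 0.99)
d = 1056.25 / 1.98
d = 533.5 m

533.5


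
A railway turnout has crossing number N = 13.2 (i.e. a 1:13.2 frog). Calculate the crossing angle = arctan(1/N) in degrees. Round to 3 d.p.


1/N = 1/13.2 = 0.075758
angle = arctan(0.075758) = 0.075613 rad
angle = 0.075613 * 180/pi = 4.332 degrees

4.332


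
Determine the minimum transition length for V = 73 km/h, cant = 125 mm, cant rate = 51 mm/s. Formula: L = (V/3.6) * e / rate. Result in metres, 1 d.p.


Convert speed: V = 73 / 3.6 = 20.2778 m/s
L = 20.2778 * 125 / 51
L = 2534.7222 / 51
L = 49.7 m

49.7


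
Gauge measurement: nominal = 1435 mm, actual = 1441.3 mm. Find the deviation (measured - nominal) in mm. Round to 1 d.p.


Deviation = measured - nominal
Deviation = 1441.3 - 1435
Deviation = 6.3 mm

6.3


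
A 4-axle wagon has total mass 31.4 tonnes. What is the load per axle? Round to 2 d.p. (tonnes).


Load per axle = total weight / number of axles
Load = 31.4 / 4
Load = 7.85 tonnes

7.85


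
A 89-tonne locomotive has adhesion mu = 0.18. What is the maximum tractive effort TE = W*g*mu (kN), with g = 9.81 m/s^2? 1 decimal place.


TE_max = W * g * mu
TE_max = 89 * 9.81 * 0.18
TE_max = 873.09 * 0.18
TE_max = 157.2 kN

157.2


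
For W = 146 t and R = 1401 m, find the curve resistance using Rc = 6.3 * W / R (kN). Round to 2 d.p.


Rc = 6.3 * W / R
Rc = 6.3 * 146 / 1401
Rc = 919.8 / 1401
Rc = 0.66 kN

0.66


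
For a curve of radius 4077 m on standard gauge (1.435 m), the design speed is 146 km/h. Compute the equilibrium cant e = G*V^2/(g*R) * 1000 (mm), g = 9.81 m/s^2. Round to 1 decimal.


Convert speed: V = 146 / 3.6 = 40.5556 m/s
Apply formula: e = 1.435 * 40.5556^2 / (9.81 * 4077)
e = 1.435 * 1644.7531 / 39995.37
e = 0.059012 m = 59.0 mm

59.0


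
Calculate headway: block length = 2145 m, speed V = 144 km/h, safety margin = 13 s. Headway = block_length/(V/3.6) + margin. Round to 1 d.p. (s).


V = 144 / 3.6 = 40.0 m/s
Block traversal time = 2145 / 40.0 = 53.625 s
Headway = 53.625 + 13
Headway = 66.6 s

66.6


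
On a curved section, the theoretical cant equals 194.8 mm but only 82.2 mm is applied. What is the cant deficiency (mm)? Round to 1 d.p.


Cant deficiency = equilibrium cant - actual cant
CD = 194.8 - 82.2
CD = 112.6 mm

112.6


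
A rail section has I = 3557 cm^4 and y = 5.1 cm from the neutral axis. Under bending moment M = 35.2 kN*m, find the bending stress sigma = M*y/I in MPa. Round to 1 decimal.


Convert units:
M = 35.2 kN*m = 35200000 N*mm
y = 5.1 cm = 51 mm
I = 3557 cm^4 = 35570000 mm^4
sigma = 35200000 * 51 / 35570000
sigma = 50.5 MPa

50.5


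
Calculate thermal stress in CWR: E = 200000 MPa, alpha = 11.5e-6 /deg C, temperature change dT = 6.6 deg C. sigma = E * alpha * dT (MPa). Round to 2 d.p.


sigma = E * alpha * dT
sigma = 200000 * 11.5e-6 * 6.6
sigma = 2.3 * 6.6
sigma = 15.18 MPa

15.18


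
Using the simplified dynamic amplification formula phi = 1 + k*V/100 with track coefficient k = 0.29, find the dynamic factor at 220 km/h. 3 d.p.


phi = 1 + k * V / 100
phi = 1 + 0.29 * 220 / 100
phi = 1 + 0.638
phi = 1.638

1.638


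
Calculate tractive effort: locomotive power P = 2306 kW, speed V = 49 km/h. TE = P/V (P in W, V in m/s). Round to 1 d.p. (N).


Convert: P = 2306 kW = 2306000 W
V = 49 / 3.6 = 13.6111 m/s
TE = 2306000 / 13.6111
TE = 169420.4 N

169420.4


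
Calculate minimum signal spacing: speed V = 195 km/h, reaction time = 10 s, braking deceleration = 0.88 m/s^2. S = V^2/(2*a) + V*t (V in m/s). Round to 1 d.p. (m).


V = 195 / 3.6 = 54.1667 m/s
Braking distance = 54.1667^2 / (2*0.88) = 1667.0612 m
Sighting distance = 54.1667 * 10 = 541.6667 m
S = 1667.0612 + 541.6667 = 2208.7 m

2208.7


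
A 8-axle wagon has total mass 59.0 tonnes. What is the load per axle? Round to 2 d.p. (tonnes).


Load per axle = total weight / number of axles
Load = 59.0 / 8
Load = 7.38 tonnes

7.38


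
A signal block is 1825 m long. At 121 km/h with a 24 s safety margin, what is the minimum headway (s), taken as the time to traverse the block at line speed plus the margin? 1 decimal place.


V = 121 / 3.6 = 33.6111 m/s
Block traversal time = 1825 / 33.6111 = 54.2975 s
Headway = 54.2975 + 24
Headway = 78.3 s

78.3


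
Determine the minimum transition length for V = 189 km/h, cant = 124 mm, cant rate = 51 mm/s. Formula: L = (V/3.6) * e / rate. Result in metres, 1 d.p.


Convert speed: V = 189 / 3.6 = 52.5 m/s
L = 52.5 * 124 / 51
L = 6510.0 / 51
L = 127.6 m

127.6


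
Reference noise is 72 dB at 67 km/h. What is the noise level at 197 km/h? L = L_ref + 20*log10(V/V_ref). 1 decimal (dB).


V/V_ref = 197 / 67 = 2.940299
log10(2.940299) = 0.468391
20 * 0.468391 = 9.3678
L = 72 + 9.3678 = 81.4 dB

81.4


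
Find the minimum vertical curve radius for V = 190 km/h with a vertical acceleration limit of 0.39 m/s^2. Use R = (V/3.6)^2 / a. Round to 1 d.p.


Convert speed: V = 190 / 3.6 = 52.7778 m/s
V^2 = 2785.4938 m^2/s^2
R_v = 2785.4938 / 0.39
R_v = 7142.3 m

7142.3


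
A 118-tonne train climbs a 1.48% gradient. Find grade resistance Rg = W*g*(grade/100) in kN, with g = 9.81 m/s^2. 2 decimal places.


Rg = W * 9.81 * grade / 100
Rg = 118 * 9.81 * 1.48 / 100
Rg = 1157.58 * 0.0148
Rg = 17.13 kN

17.13


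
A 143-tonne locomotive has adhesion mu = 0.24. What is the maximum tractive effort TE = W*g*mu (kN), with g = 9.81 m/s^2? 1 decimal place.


TE_max = W * g * mu
TE_max = 143 * 9.81 * 0.24
TE_max = 1402.83 * 0.24
TE_max = 336.7 kN

336.7


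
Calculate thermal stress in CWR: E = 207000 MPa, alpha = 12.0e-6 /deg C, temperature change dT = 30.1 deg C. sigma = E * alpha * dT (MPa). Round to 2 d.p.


sigma = E * alpha * dT
sigma = 207000 * 12.0e-6 * 30.1
sigma = 2.484 * 30.1
sigma = 74.77 MPa

74.77


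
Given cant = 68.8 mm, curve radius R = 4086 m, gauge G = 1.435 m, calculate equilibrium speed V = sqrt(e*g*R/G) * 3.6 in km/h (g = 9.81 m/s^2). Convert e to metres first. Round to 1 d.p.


Convert cant: e = 68.8 mm = 0.0688 m
V_ms = sqrt(0.0688 * 9.81 * 4086 / 1.435)
V_ms = sqrt(1921.781051) = 43.8381 m/s
V = 43.8381 * 3.6 = 157.8 km/h

157.8


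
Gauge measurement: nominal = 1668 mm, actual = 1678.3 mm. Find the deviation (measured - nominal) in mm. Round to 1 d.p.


Deviation = measured - nominal
Deviation = 1678.3 - 1668
Deviation = 10.3 mm

10.3


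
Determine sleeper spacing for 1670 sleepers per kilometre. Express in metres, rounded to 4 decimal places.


Spacing = 1000 m / number of sleepers
Spacing = 1000 / 1670
Spacing = 0.5988 m

0.5988


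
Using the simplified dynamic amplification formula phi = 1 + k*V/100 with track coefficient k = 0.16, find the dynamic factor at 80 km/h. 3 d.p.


phi = 1 + k * V / 100
phi = 1 + 0.16 * 80 / 100
phi = 1 + 0.128
phi = 1.128

1.128


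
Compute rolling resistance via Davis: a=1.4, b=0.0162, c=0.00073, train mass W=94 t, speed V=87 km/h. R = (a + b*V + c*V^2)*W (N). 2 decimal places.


b*V = 0.0162 * 87 = 1.4094
c*V^2 = 0.00073 * 7569 = 5.52537
R_per_t = 1.4 + 1.4094 + 5.52537 = 8.33477 N/t
R_total = 8.33477 * 94 = 783.47 N

783.47


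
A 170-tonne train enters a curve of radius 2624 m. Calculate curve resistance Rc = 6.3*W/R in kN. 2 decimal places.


Rc = 6.3 * W / R
Rc = 6.3 * 170 / 2624
Rc = 1071.0 / 2624
Rc = 0.41 kN

0.41


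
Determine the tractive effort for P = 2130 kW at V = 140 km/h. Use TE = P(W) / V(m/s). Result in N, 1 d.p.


Convert: P = 2130 kW = 2130000 W
V = 140 / 3.6 = 38.8889 m/s
TE = 2130000 / 38.8889
TE = 54771.4 N

54771.4


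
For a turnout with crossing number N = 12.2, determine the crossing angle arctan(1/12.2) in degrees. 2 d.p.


1/N = 1/12.2 = 0.081967
angle = arctan(0.081967) = 0.081784 rad
angle = 0.081784 * 180/pi = 4.69 degrees

4.69


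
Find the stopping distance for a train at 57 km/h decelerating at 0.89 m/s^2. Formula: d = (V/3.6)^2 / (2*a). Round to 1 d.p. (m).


Convert speed: V = 57 / 3.6 = 15.8333 m/s
V^2 = 250.6944
d = 250.6944 / (2 * 0.89)
d = 250.6944 / 1.78
d = 140.8 m

140.8


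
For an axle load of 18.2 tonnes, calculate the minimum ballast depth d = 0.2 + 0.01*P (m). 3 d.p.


d = 0.2 + 0.01 * 18.2
d = 0.2 + 0.182
d = 0.382 m

0.382


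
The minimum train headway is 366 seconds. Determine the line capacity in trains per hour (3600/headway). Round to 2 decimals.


Capacity = 3600 / headway
Capacity = 3600 / 366
Capacity = 9.84 trains/hour

9.84


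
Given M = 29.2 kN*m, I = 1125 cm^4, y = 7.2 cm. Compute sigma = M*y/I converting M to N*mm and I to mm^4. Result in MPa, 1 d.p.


Convert units:
M = 29.2 kN*m = 29200000 N*mm
y = 7.2 cm = 72 mm
I = 1125 cm^4 = 11250000 mm^4
sigma = 29200000 * 72 / 11250000
sigma = 186.9 MPa

186.9


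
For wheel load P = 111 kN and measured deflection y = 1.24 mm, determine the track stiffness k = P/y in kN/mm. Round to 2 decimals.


Track stiffness k = P / y
k = 111 / 1.24
k = 89.52 kN/mm

89.52


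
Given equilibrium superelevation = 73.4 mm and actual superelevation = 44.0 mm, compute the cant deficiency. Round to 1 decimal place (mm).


Cant deficiency = equilibrium cant - actual cant
CD = 73.4 - 44.0
CD = 29.4 mm

29.4


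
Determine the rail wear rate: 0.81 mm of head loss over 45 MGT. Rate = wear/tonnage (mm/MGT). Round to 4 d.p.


Wear rate = total wear / cumulative tonnage
Rate = 0.81 / 45
Rate = 0.0180 mm/MGT

0.0180


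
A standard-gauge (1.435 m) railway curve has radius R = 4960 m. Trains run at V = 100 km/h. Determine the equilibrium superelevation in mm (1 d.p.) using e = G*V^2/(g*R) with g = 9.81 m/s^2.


Convert speed: V = 100 / 3.6 = 27.7778 m/s
Apply formula: e = 1.435 * 27.7778^2 / (9.81 * 4960)
e = 1.435 * 771.6049 / 48657.6
e = 0.022756 m = 22.8 mm

22.8


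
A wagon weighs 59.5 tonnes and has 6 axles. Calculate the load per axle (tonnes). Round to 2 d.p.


Load per axle = total weight / number of axles
Load = 59.5 / 6
Load = 9.92 tonnes

9.92


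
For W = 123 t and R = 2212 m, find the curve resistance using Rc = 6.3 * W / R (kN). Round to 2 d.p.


Rc = 6.3 * W / R
Rc = 6.3 * 123 / 2212
Rc = 774.9 / 2212
Rc = 0.35 kN

0.35


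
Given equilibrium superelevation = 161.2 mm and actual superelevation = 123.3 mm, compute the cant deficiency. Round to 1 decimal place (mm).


Cant deficiency = equilibrium cant - actual cant
CD = 161.2 - 123.3
CD = 37.9 mm

37.9


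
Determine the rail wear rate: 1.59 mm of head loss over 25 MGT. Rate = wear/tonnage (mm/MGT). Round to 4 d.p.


Wear rate = total wear / cumulative tonnage
Rate = 1.59 / 25
Rate = 0.0636 mm/MGT

0.0636


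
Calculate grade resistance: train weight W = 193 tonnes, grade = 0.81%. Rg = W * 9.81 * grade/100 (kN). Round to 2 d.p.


Rg = W * 9.81 * grade / 100
Rg = 193 * 9.81 * 0.81 / 100
Rg = 1893.33 * 0.0081
Rg = 15.34 kN

15.34


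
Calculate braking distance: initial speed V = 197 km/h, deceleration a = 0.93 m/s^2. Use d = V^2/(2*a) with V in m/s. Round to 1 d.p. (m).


Convert speed: V = 197 / 3.6 = 54.7222 m/s
V^2 = 2994.5216
d = 2994.5216 / (2 * 0.93)
d = 2994.5216 / 1.86
d = 1610.0 m

1610.0


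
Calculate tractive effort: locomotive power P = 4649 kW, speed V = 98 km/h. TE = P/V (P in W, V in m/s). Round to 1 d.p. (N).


Convert: P = 4649 kW = 4649000 W
V = 98 / 3.6 = 27.2222 m/s
TE = 4649000 / 27.2222
TE = 170779.6 N

170779.6


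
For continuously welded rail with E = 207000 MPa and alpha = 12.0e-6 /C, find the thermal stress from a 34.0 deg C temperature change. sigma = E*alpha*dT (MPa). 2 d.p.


sigma = E * alpha * dT
sigma = 207000 * 12.0e-6 * 34.0
sigma = 2.484 * 34.0
sigma = 84.46 MPa

84.46


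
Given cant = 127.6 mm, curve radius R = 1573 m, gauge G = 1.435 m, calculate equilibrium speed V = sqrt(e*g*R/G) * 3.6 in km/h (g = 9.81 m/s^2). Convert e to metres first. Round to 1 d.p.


Convert cant: e = 127.6 mm = 0.1276 m
V_ms = sqrt(0.1276 * 9.81 * 1573 / 1.435)
V_ms = sqrt(1372.133929) = 37.0423 m/s
V = 37.0423 * 3.6 = 133.4 km/h

133.4


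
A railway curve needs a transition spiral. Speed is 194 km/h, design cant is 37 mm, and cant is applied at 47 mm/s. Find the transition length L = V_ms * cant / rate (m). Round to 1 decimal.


Convert speed: V = 194 / 3.6 = 53.8889 m/s
L = 53.8889 * 37 / 47
L = 1993.8889 / 47
L = 42.4 m

42.4


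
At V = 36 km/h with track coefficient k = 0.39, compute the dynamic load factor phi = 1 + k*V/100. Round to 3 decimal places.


phi = 1 + k * V / 100
phi = 1 + 0.39 * 36 / 100
phi = 1 + 0.1404
phi = 1.140

1.140


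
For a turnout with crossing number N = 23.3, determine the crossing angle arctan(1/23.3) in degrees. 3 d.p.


1/N = 1/23.3 = 0.042918
angle = arctan(0.042918) = 0.042892 rad
angle = 0.042892 * 180/pi = 2.458 degrees

2.458


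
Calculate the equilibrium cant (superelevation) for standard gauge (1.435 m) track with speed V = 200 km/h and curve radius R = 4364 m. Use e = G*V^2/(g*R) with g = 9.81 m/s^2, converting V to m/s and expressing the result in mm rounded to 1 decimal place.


Convert speed: V = 200 / 3.6 = 55.5556 m/s
Apply formula: e = 1.435 * 55.5556^2 / (9.81 * 4364)
e = 1.435 * 3086.4198 / 42810.84
e = 0.103455 m = 103.5 mm

103.5


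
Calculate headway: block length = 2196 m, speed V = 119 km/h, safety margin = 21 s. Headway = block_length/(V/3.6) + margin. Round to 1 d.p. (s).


V = 119 / 3.6 = 33.0556 m/s
Block traversal time = 2196 / 33.0556 = 66.4336 s
Headway = 66.4336 + 21
Headway = 87.4 s

87.4


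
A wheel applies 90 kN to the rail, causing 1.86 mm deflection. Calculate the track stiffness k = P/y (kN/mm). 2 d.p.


Track stiffness k = P / y
k = 90 / 1.86
k = 48.39 kN/mm

48.39


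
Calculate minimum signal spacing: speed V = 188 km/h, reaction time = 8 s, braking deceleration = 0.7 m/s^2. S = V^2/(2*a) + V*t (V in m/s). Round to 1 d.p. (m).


V = 188 / 3.6 = 52.2222 m/s
Braking distance = 52.2222^2 / (2*0.7) = 1947.9718 m
Sighting distance = 52.2222 * 8 = 417.7778 m
S = 1947.9718 + 417.7778 = 2365.7 m

2365.7


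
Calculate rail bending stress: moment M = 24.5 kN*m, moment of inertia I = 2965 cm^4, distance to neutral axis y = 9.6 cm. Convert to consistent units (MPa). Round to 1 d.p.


Convert units:
M = 24.5 kN*m = 24500000 N*mm
y = 9.6 cm = 96 mm
I = 2965 cm^4 = 29650000 mm^4
sigma = 24500000 * 96 / 29650000
sigma = 79.3 MPa

79.3


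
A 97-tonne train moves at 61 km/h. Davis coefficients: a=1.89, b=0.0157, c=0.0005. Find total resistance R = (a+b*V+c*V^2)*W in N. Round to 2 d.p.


b*V = 0.0157 * 61 = 0.9577
c*V^2 = 0.0005 * 3721 = 1.8605
R_per_t = 1.89 + 0.9577 + 1.8605 = 4.7082 N/t
R_total = 4.7082 * 97 = 456.70 N

456.70


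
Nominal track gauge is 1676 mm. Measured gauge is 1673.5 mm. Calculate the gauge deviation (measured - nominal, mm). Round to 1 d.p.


Deviation = measured - nominal
Deviation = 1673.5 - 1676
Deviation = -2.5 mm

-2.5


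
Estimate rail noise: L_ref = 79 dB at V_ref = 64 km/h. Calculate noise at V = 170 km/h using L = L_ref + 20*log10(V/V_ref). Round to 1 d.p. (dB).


V/V_ref = 170 / 64 = 2.65625
log10(2.65625) = 0.424269
20 * 0.424269 = 8.4854
L = 79 + 8.4854 = 87.5 dB

87.5


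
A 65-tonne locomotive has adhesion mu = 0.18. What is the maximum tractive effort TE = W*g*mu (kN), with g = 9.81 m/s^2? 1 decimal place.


TE_max = W * g * mu
TE_max = 65 * 9.81 * 0.18
TE_max = 637.65 * 0.18
TE_max = 114.8 kN

114.8


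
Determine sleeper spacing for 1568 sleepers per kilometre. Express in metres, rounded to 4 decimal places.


Spacing = 1000 m / number of sleepers
Spacing = 1000 / 1568
Spacing = 0.6378 m

0.6378


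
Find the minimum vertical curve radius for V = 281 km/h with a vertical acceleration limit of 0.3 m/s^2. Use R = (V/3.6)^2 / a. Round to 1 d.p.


Convert speed: V = 281 / 3.6 = 78.0556 m/s
V^2 = 6092.6698 m^2/s^2
R_v = 6092.6698 / 0.3
R_v = 20308.9 m

20308.9


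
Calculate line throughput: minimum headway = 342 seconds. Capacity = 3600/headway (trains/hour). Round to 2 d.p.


Capacity = 3600 / headway
Capacity = 3600 / 342
Capacity = 10.53 trains/hour

10.53


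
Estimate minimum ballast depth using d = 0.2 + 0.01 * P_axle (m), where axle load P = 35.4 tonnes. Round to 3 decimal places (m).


d = 0.2 + 0.01 * 35.4
d = 0.2 + 0.354
d = 0.554 m

0.554


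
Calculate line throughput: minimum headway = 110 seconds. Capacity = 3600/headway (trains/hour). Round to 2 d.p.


Capacity = 3600 / headway
Capacity = 3600 / 110
Capacity = 32.73 trains/hour

32.73


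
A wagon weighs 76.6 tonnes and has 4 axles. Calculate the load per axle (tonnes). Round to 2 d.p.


Load per axle = total weight / number of axles
Load = 76.6 / 4
Load = 19.15 tonnes

19.15


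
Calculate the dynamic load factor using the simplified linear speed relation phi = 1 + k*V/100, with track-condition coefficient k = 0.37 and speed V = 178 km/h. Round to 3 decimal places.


phi = 1 + k * V / 100
phi = 1 + 0.37 * 178 / 100
phi = 1 + 0.6586
phi = 1.659

1.659


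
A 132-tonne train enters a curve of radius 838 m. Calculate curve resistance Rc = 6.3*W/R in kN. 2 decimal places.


Rc = 6.3 * W / R
Rc = 6.3 * 132 / 838
Rc = 831.6 / 838
Rc = 0.99 kN

0.99


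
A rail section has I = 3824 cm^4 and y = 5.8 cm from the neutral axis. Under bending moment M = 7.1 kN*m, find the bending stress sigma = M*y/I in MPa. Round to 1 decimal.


Convert units:
M = 7.1 kN*m = 7100000 N*mm
y = 5.8 cm = 58 mm
I = 3824 cm^4 = 38240000 mm^4
sigma = 7100000 * 58 / 38240000
sigma = 10.8 MPa

10.8


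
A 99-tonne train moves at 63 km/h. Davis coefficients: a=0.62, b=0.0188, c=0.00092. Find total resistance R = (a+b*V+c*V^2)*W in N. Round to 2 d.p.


b*V = 0.0188 * 63 = 1.1844
c*V^2 = 0.00092 * 3969 = 3.65148
R_per_t = 0.62 + 1.1844 + 3.65148 = 5.45588 N/t
R_total = 5.45588 * 99 = 540.13 N

540.13


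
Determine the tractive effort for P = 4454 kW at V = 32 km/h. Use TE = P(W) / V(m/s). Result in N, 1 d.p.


Convert: P = 4454 kW = 4454000 W
V = 32 / 3.6 = 8.8889 m/s
TE = 4454000 / 8.8889
TE = 501075.0 N

501075.0


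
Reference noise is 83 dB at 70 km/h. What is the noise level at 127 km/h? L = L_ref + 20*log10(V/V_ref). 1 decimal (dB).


V/V_ref = 127 / 70 = 1.814286
log10(1.814286) = 0.258706
20 * 0.258706 = 5.1741
L = 83 + 5.1741 = 88.2 dB

88.2


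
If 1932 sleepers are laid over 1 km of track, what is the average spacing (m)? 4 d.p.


Spacing = 1000 m / number of sleepers
Spacing = 1000 / 1932
Spacing = 0.5176 m

0.5176


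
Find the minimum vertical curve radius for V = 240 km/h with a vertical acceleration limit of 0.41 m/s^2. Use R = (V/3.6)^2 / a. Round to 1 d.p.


Convert speed: V = 240 / 3.6 = 66.6667 m/s
V^2 = 4444.4444 m^2/s^2
R_v = 4444.4444 / 0.41
R_v = 10840.1 m

10840.1


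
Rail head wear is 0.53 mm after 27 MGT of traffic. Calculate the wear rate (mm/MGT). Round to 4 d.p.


Wear rate = total wear / cumulative tonnage
Rate = 0.53 / 27
Rate = 0.0196 mm/MGT

0.0196


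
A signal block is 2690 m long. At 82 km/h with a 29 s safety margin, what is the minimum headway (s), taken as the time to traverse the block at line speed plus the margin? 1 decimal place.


V = 82 / 3.6 = 22.7778 m/s
Block traversal time = 2690 / 22.7778 = 118.0976 s
Headway = 118.0976 + 29
Headway = 147.1 s

147.1


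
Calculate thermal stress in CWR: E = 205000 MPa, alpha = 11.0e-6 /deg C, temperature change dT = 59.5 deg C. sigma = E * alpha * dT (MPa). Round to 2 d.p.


sigma = E * alpha * dT
sigma = 205000 * 11.0e-6 * 59.5
sigma = 2.255 * 59.5
sigma = 134.17 MPa

134.17


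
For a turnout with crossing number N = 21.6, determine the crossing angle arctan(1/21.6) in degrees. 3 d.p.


1/N = 1/21.6 = 0.046296
angle = arctan(0.046296) = 0.046263 rad
angle = 0.046263 * 180/pi = 2.651 degrees

2.651


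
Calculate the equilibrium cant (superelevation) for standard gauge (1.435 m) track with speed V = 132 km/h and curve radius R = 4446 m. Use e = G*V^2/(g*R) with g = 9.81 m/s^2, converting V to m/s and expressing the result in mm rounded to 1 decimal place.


Convert speed: V = 132 / 3.6 = 36.6667 m/s
Apply formula: e = 1.435 * 36.6667^2 / (9.81 * 4446)
e = 1.435 * 1344.4444 / 43615.26
e = 0.044234 m = 44.2 mm

44.2


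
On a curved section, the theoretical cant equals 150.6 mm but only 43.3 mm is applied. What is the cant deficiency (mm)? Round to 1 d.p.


Cant deficiency = equilibrium cant - actual cant
CD = 150.6 - 43.3
CD = 107.3 mm

107.3


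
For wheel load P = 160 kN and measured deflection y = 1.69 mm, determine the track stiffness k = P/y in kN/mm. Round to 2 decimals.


Track stiffness k = P / y
k = 160 / 1.69
k = 94.67 kN/mm

94.67


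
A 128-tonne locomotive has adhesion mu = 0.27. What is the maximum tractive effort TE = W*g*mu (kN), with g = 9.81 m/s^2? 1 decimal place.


TE_max = W * g * mu
TE_max = 128 * 9.81 * 0.27
TE_max = 1255.68 * 0.27
TE_max = 339.0 kN

339.0


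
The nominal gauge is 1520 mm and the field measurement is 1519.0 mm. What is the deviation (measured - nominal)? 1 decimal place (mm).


Deviation = measured - nominal
Deviation = 1519.0 - 1520
Deviation = -1.0 mm

-1.0


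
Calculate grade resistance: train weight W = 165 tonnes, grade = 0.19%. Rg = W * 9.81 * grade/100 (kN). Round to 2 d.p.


Rg = W * 9.81 * grade / 100
Rg = 165 * 9.81 * 0.19 / 100
Rg = 1618.65 * 0.0019
Rg = 3.08 kN

3.08


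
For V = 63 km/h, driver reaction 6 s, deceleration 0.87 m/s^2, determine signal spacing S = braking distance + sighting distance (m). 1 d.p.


V = 63 / 3.6 = 17.5 m/s
Braking distance = 17.5^2 / (2*0.87) = 176.0057 m
Sighting distance = 17.5 * 6 = 105.0 m
S = 176.0057 + 105.0 = 281.0 m

281.0


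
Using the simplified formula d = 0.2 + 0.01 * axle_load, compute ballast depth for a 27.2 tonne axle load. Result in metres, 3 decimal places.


d = 0.2 + 0.01 * 27.2
d = 0.2 + 0.272
d = 0.472 m

0.472


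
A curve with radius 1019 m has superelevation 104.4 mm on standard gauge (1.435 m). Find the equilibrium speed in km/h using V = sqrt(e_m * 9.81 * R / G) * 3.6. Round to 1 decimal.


Convert cant: e = 104.4 mm = 0.1044 m
V_ms = sqrt(0.1044 * 9.81 * 1019 / 1.435)
V_ms = sqrt(727.263495) = 26.9678 m/s
V = 26.9678 * 3.6 = 97.1 km/h

97.1


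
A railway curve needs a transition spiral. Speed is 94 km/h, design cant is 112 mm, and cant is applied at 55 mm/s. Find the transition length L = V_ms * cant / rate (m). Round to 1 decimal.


Convert speed: V = 94 / 3.6 = 26.1111 m/s
L = 26.1111 * 112 / 55
L = 2924.4444 / 55
L = 53.2 m

53.2


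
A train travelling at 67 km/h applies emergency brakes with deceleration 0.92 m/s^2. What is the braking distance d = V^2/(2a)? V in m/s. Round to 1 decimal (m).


Convert speed: V = 67 / 3.6 = 18.6111 m/s
V^2 = 346.3735
d = 346.3735 / (2 * 0.92)
d = 346.3735 / 1.84
d = 188.2 m

188.2


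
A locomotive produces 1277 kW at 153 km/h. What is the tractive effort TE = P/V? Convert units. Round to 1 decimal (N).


Convert: P = 1277 kW = 1277000 W
V = 153 / 3.6 = 42.5 m/s
TE = 1277000 / 42.5
TE = 30047.1 N

30047.1


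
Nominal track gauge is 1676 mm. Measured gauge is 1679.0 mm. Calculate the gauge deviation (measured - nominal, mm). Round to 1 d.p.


Deviation = measured - nominal
Deviation = 1679.0 - 1676
Deviation = 3.0 mm

3.0


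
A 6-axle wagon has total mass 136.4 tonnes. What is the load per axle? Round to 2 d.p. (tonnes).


Load per axle = total weight / number of axles
Load = 136.4 / 6
Load = 22.73 tonnes

22.73


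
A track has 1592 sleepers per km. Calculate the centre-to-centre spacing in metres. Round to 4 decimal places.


Spacing = 1000 m / number of sleepers
Spacing = 1000 / 1592
Spacing = 0.6281 m

0.6281


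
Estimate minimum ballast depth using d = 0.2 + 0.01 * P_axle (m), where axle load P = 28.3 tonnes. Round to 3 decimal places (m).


d = 0.2 + 0.01 * 28.3
d = 0.2 + 0.283
d = 0.483 m

0.483


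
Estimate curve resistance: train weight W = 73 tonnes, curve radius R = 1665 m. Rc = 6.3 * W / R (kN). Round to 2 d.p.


Rc = 6.3 * W / R
Rc = 6.3 * 73 / 1665
Rc = 459.9 / 1665
Rc = 0.28 kN

0.28


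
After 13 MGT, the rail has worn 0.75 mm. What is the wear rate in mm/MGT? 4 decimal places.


Wear rate = total wear / cumulative tonnage
Rate = 0.75 / 13
Rate = 0.0577 mm/MGT

0.0577


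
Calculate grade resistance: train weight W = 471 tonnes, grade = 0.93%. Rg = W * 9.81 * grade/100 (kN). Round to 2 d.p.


Rg = W * 9.81 * grade / 100
Rg = 471 * 9.81 * 0.93 / 100
Rg = 4620.51 * 0.0093
Rg = 42.97 kN

42.97


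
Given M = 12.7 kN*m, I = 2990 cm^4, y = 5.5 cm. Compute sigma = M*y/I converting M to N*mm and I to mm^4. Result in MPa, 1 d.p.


Convert units:
M = 12.7 kN*m = 12700000 N*mm
y = 5.5 cm = 55 mm
I = 2990 cm^4 = 29900000 mm^4
sigma = 12700000 * 55 / 29900000
sigma = 23.4 MPa

23.4


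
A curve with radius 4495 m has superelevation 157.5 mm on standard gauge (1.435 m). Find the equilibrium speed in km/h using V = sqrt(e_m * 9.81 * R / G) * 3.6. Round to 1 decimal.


Convert cant: e = 157.5 mm = 0.1575 m
V_ms = sqrt(0.1575 * 9.81 * 4495 / 1.435)
V_ms = sqrt(4839.79939) = 69.5687 m/s
V = 69.5687 * 3.6 = 250.4 km/h

250.4


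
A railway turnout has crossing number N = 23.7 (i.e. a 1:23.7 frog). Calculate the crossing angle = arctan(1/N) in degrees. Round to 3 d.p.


1/N = 1/23.7 = 0.042194
angle = arctan(0.042194) = 0.042169 rad
angle = 0.042169 * 180/pi = 2.416 degrees

2.416


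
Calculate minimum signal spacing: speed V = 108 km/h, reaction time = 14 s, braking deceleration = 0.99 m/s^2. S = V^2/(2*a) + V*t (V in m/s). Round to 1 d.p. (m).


V = 108 / 3.6 = 30.0 m/s
Braking distance = 30.0^2 / (2*0.99) = 454.5455 m
Sighting distance = 30.0 * 14 = 420.0 m
S = 454.5455 + 420.0 = 874.5 m

874.5


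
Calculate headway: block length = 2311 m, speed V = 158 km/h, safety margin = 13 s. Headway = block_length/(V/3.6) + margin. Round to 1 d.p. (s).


V = 158 / 3.6 = 43.8889 m/s
Block traversal time = 2311 / 43.8889 = 52.6557 s
Headway = 52.6557 + 13
Headway = 65.7 s

65.7


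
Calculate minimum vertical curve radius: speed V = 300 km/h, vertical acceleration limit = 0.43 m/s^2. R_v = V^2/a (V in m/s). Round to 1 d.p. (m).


Convert speed: V = 300 / 3.6 = 83.3333 m/s
V^2 = 6944.4444 m^2/s^2
R_v = 6944.4444 / 0.43
R_v = 16149.9 m

16149.9


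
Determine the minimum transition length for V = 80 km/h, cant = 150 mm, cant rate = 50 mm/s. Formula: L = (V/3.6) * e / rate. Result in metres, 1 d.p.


Convert speed: V = 80 / 3.6 = 22.2222 m/s
L = 22.2222 * 150 / 50
L = 3333.3333 / 50
L = 66.7 m

66.7


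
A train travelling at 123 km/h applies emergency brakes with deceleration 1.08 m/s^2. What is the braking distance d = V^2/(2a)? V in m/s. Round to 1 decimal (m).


Convert speed: V = 123 / 3.6 = 34.1667 m/s
V^2 = 1167.3611
d = 1167.3611 / (2 * 1.08)
d = 1167.3611 / 2.16
d = 540.4 m

540.4


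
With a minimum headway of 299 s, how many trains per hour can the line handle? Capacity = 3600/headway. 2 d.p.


Capacity = 3600 / headway
Capacity = 3600 / 299
Capacity = 12.04 trains/hour

12.04


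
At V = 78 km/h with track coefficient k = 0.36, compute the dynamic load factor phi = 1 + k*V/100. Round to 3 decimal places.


phi = 1 + k * V / 100
phi = 1 + 0.36 * 78 / 100
phi = 1 + 0.2808
phi = 1.281

1.281


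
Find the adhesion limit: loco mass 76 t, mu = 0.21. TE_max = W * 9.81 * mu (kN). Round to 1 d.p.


TE_max = W * g * mu
TE_max = 76 * 9.81 * 0.21
TE_max = 745.56 * 0.21
TE_max = 156.6 kN

156.6


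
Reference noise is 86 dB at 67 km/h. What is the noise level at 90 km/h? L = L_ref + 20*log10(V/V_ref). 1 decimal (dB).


V/V_ref = 90 / 67 = 1.343284
log10(1.343284) = 0.128168
20 * 0.128168 = 2.5634
L = 86 + 2.5634 = 88.6 dB

88.6


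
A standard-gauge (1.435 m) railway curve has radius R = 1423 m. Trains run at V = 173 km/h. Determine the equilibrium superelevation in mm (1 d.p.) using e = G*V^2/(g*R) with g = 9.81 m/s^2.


Convert speed: V = 173 / 3.6 = 48.0556 m/s
Apply formula: e = 1.435 * 48.0556^2 / (9.81 * 1423)
e = 1.435 * 2309.3364 / 13959.63
e = 0.237392 m = 237.4 mm

237.4


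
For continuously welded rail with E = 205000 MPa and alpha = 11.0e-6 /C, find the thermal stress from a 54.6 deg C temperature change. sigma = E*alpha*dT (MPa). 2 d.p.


sigma = E * alpha * dT
sigma = 205000 * 11.0e-6 * 54.6
sigma = 2.255 * 54.6
sigma = 123.12 MPa

123.12


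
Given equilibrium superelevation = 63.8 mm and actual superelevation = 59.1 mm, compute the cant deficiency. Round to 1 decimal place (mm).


Cant deficiency = equilibrium cant - actual cant
CD = 63.8 - 59.1
CD = 4.7 mm

4.7


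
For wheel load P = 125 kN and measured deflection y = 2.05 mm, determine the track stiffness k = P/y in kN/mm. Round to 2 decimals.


Track stiffness k = P / y
k = 125 / 2.05
k = 60.98 kN/mm

60.98


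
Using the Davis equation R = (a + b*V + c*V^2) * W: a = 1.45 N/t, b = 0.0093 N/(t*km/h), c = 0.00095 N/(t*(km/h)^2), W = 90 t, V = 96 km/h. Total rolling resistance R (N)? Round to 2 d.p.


b*V = 0.0093 * 96 = 0.8928
c*V^2 = 0.00095 * 9216 = 8.7552
R_per_t = 1.45 + 0.8928 + 8.7552 = 11.098 N/t
R_total = 11.098 * 90 = 998.82 N

998.82


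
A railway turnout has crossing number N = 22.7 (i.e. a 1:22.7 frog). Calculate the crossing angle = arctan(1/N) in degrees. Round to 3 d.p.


1/N = 1/22.7 = 0.044053
angle = arctan(0.044053) = 0.044024 rad
angle = 0.044024 * 180/pi = 2.522 degrees

2.522


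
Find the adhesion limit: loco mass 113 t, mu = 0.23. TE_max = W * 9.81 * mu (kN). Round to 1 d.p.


TE_max = W * g * mu
TE_max = 113 * 9.81 * 0.23
TE_max = 1108.53 * 0.23
TE_max = 255.0 kN

255.0


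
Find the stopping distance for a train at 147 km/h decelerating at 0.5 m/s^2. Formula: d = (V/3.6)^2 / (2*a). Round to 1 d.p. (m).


Convert speed: V = 147 / 3.6 = 40.8333 m/s
V^2 = 1667.3611
d = 1667.3611 / (2 * 0.5)
d = 1667.3611 / 1.0
d = 1667.4 m

1667.4


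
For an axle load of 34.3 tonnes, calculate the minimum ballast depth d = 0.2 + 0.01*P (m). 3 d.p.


d = 0.2 + 0.01 * 34.3
d = 0.2 + 0.343
d = 0.543 m

0.543


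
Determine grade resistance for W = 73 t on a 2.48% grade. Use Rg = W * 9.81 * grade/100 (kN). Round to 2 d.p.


Rg = W * 9.81 * grade / 100
Rg = 73 * 9.81 * 2.48 / 100
Rg = 716.13 * 0.0248
Rg = 17.76 kN

17.76


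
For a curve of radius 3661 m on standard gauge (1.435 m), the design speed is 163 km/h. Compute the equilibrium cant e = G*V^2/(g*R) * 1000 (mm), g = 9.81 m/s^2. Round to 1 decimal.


Convert speed: V = 163 / 3.6 = 45.2778 m/s
Apply formula: e = 1.435 * 45.2778^2 / (9.81 * 3661)
e = 1.435 * 2050.0772 / 35914.41
e = 0.081913 m = 81.9 mm

81.9


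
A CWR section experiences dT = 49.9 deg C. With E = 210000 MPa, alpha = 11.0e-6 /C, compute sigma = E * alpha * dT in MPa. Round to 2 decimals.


sigma = E * alpha * dT
sigma = 210000 * 11.0e-6 * 49.9
sigma = 2.31 * 49.9
sigma = 115.27 MPa

115.27


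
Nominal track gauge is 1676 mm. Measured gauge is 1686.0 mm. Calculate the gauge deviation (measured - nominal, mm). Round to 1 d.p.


Deviation = measured - nominal
Deviation = 1686.0 - 1676
Deviation = 10.0 mm

10.0


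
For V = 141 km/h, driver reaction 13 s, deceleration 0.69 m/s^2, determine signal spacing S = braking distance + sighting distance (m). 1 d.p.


V = 141 / 3.6 = 39.1667 m/s
Braking distance = 39.1667^2 / (2*0.69) = 1111.6143 m
Sighting distance = 39.1667 * 13 = 509.1667 m
S = 1111.6143 + 509.1667 = 1620.8 m

1620.8


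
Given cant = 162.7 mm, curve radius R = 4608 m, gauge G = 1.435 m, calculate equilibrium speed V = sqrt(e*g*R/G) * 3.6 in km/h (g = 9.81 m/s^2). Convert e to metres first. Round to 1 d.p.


Convert cant: e = 162.7 mm = 0.1627 m
V_ms = sqrt(0.1627 * 9.81 * 4608 / 1.435)
V_ms = sqrt(5125.274492) = 71.591 m/s
V = 71.591 * 3.6 = 257.7 km/h

257.7


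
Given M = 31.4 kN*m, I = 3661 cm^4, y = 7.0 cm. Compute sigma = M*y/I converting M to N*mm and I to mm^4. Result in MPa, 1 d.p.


Convert units:
M = 31.4 kN*m = 31400000 N*mm
y = 7.0 cm = 70 mm
I = 3661 cm^4 = 36610000 mm^4
sigma = 31400000 * 70 / 36610000
sigma = 60.0 MPa

60.0


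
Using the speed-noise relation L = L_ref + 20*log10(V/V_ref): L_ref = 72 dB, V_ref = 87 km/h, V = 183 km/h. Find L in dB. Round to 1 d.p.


V/V_ref = 183 / 87 = 2.103448
log10(2.103448) = 0.322932
20 * 0.322932 = 6.4586
L = 72 + 6.4586 = 78.5 dB

78.5


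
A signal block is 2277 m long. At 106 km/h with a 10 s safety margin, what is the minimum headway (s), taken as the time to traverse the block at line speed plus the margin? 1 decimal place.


V = 106 / 3.6 = 29.4444 m/s
Block traversal time = 2277 / 29.4444 = 77.3321 s
Headway = 77.3321 + 10
Headway = 87.3 s

87.3


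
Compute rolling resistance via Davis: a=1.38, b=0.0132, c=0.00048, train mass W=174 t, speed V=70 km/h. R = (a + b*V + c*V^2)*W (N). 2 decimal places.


b*V = 0.0132 * 70 = 0.924
c*V^2 = 0.00048 * 4900 = 2.352
R_per_t = 1.38 + 0.924 + 2.352 = 4.656 N/t
R_total = 4.656 * 174 = 810.14 N

810.14


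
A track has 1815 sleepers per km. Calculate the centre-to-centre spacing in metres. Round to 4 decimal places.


Spacing = 1000 m / number of sleepers
Spacing = 1000 / 1815
Spacing = 0.5510 m

0.5510


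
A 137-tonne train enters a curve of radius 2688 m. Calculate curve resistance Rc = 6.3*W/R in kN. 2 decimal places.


Rc = 6.3 * W / R
Rc = 6.3 * 137 / 2688
Rc = 863.1 / 2688
Rc = 0.32 kN

0.32


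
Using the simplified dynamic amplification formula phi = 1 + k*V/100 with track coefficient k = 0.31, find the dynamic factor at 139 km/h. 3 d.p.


phi = 1 + k * V / 100
phi = 1 + 0.31 * 139 / 100
phi = 1 + 0.4309
phi = 1.431

1.431


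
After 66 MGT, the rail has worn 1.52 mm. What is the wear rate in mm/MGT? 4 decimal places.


Wear rate = total wear / cumulative tonnage
Rate = 1.52 / 66
Rate = 0.0230 mm/MGT

0.0230


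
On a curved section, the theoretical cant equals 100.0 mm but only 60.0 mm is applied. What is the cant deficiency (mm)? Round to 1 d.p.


Cant deficiency = equilibrium cant - actual cant
CD = 100.0 - 60.0
CD = 40.0 mm

40.0


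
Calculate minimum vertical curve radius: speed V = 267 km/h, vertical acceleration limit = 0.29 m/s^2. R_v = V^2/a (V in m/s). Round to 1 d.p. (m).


Convert speed: V = 267 / 3.6 = 74.1667 m/s
V^2 = 5500.6944 m^2/s^2
R_v = 5500.6944 / 0.29
R_v = 18967.9 m

18967.9


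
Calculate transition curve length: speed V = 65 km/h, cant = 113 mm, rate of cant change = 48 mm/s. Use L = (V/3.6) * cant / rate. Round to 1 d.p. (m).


Convert speed: V = 65 / 3.6 = 18.0556 m/s
L = 18.0556 * 113 / 48
L = 2040.2778 / 48
L = 42.5 m

42.5


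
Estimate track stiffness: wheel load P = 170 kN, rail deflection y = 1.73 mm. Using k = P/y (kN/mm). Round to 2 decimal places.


Track stiffness k = P / y
k = 170 / 1.73
k = 98.27 kN/mm

98.27


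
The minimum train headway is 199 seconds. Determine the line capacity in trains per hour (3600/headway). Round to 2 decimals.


Capacity = 3600 / headway
Capacity = 3600 / 199
Capacity = 18.09 trains/hour

18.09


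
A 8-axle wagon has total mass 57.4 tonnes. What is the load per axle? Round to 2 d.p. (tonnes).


Load per axle = total weight / number of axles
Load = 57.4 / 8
Load = 7.18 tonnes

7.18


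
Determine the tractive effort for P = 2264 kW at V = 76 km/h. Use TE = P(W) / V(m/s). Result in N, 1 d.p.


Convert: P = 2264 kW = 2264000 W
V = 76 / 3.6 = 21.1111 m/s
TE = 2264000 / 21.1111
TE = 107242.1 N

107242.1


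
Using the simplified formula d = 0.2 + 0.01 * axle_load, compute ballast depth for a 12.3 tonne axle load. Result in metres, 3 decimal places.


d = 0.2 + 0.01 * 12.3
d = 0.2 + 0.123
d = 0.323 m

0.323


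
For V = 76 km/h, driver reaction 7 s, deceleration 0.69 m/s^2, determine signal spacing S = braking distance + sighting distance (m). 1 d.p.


V = 76 / 3.6 = 21.1111 m/s
Braking distance = 21.1111^2 / (2*0.69) = 322.9558 m
Sighting distance = 21.1111 * 7 = 147.7778 m
S = 322.9558 + 147.7778 = 470.7 m

470.7


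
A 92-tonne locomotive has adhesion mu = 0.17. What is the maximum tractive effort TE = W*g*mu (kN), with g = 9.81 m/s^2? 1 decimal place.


TE_max = W * g * mu
TE_max = 92 * 9.81 * 0.17
TE_max = 902.52 * 0.17
TE_max = 153.4 kN

153.4


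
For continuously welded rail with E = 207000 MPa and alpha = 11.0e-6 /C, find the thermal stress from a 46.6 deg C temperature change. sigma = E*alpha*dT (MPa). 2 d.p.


sigma = E * alpha * dT
sigma = 207000 * 11.0e-6 * 46.6
sigma = 2.277 * 46.6
sigma = 106.11 MPa

106.11


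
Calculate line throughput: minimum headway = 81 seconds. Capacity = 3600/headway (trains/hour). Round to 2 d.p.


Capacity = 3600 / headway
Capacity = 3600 / 81
Capacity = 44.44 trains/hour

44.44


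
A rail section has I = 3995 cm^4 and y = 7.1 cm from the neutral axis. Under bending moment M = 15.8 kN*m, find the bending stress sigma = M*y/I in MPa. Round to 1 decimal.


Convert units:
M = 15.8 kN*m = 15800000 N*mm
y = 7.1 cm = 71 mm
I = 3995 cm^4 = 39950000 mm^4
sigma = 15800000 * 71 / 39950000
sigma = 28.1 MPa

28.1


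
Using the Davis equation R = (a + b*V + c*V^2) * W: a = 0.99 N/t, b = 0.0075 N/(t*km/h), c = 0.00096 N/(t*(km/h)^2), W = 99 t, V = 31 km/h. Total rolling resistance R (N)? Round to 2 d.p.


b*V = 0.0075 * 31 = 0.2325
c*V^2 = 0.00096 * 961 = 0.92256
R_per_t = 0.99 + 0.2325 + 0.92256 = 2.14506 N/t
R_total = 2.14506 * 99 = 212.36 N

212.36


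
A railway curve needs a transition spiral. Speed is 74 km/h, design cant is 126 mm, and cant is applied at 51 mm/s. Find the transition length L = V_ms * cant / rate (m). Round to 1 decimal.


Convert speed: V = 74 / 3.6 = 20.5556 m/s
L = 20.5556 * 126 / 51
L = 2590.0 / 51
L = 50.8 m

50.8


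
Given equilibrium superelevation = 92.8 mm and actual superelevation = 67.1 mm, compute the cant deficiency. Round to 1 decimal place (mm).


Cant deficiency = equilibrium cant - actual cant
CD = 92.8 - 67.1
CD = 25.7 mm

25.7


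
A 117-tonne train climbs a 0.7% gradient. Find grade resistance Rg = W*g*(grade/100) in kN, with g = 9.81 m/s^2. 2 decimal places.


Rg = W * 9.81 * grade / 100
Rg = 117 * 9.81 * 0.7 / 100
Rg = 1147.77 * 0.007
Rg = 8.03 kN

8.03


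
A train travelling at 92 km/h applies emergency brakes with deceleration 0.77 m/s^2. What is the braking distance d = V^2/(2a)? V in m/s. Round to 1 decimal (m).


Convert speed: V = 92 / 3.6 = 25.5556 m/s
V^2 = 653.0864
d = 653.0864 / (2 * 0.77)
d = 653.0864 / 1.54
d = 424.1 m

424.1


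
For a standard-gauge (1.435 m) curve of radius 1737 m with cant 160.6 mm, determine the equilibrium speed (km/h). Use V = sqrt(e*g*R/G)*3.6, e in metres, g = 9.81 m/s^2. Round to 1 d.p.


Convert cant: e = 160.6 mm = 0.1606 m
V_ms = sqrt(0.1606 * 9.81 * 1737 / 1.435)
V_ms = sqrt(1907.051695) = 43.6698 m/s
V = 43.6698 * 3.6 = 157.2 km/h

157.2


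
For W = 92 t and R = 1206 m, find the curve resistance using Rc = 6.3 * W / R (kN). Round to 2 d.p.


Rc = 6.3 * W / R
Rc = 6.3 * 92 / 1206
Rc = 579.6 / 1206
Rc = 0.48 kN

0.48


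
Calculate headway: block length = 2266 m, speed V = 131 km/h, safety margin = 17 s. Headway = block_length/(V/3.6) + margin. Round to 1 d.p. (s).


V = 131 / 3.6 = 36.3889 m/s
Block traversal time = 2266 / 36.3889 = 62.2718 s
Headway = 62.2718 + 17
Headway = 79.3 s

79.3
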